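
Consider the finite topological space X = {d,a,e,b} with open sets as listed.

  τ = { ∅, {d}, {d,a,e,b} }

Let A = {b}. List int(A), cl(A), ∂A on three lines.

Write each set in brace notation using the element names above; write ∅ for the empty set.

int(A) = ∅
cl(A)  = {a,e,b}
∂A     = {a,e,b}

U open, U⊆A: ∅. int(A) = ⋃ = ∅
X∖A={d,a,e}, int(X∖A)={d}, hence cl(A)={a,e,b}
∂A: remove int from cl → {a,e,b}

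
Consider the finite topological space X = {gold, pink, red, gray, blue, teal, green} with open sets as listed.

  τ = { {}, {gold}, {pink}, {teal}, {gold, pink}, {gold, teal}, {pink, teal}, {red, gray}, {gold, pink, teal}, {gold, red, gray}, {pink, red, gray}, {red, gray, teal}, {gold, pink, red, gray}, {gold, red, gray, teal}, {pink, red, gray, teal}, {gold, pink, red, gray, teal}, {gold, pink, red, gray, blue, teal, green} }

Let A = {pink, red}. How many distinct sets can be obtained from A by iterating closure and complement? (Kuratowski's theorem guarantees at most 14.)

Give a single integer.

X∖A={gold, gray, blue, teal, green}, int(X∖A)={gold, teal}, hence cl(A)={pink, red, gray, blue, green}
Orbit (k=closure, c=complement):
  1. A     = {pink, red}
  2. kA    = {pink, red, gray, blue, green}
  3. cA    = {gold, gray, blue, teal, green}
  4. ckA   = {gold, teal}
  5. kcA   = {gold, red, gray, blue, teal, green}
  6. kckA  = {gold, blue, teal, green}
  7. ckcA  = {pink}
  8. ckckA = {pink, red, gray}
  9. kckcA = {pink, blue, green}
  10. ckckcA = {gold, red, gray, teal}
(closed under both — stop)

10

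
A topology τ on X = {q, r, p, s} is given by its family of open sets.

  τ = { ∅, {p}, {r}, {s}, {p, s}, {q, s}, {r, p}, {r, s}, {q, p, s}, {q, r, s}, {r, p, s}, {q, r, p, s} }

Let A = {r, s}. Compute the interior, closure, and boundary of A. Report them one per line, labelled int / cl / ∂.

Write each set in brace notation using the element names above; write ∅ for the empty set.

interior: largest open inside A is {r, s} (from ∅, {r}, {s}, {r, s})
cl via duality: int({q, p}) = {p}, so X∖{p} = {q, r, s}
cl∖int = {q}

int(A) = {r, s}
cl(A)  = {q, r, s}
∂A     = {q}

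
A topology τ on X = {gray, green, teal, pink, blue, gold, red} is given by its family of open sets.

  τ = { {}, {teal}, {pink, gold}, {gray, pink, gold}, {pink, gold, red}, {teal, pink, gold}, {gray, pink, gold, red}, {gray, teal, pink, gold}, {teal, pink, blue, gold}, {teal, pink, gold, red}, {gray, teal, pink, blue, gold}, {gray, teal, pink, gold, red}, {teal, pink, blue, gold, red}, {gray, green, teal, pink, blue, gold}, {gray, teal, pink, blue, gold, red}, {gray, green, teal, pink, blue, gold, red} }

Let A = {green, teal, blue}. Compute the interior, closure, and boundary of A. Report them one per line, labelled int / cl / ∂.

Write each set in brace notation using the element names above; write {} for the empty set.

int(A) = {teal}
cl(A)  = {green, teal, blue}
∂A     = {green, blue}

interior: largest open inside A is {teal} (from {}, {teal})
cl via duality: int({gray, pink, gold, red}) = {gray, pink, gold, red}, so X∖{gray, pink, gold, red} = {green, teal, blue}
cl∖int = {green, blue}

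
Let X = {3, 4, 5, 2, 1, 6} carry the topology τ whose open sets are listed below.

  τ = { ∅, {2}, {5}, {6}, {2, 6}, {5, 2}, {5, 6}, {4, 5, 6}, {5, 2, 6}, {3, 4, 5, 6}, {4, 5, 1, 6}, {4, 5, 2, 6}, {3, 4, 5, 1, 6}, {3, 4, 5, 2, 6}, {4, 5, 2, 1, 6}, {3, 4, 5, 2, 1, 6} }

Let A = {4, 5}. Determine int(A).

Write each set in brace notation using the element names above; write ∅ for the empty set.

{5}

interior: largest open inside A is {5} (from ∅, {5})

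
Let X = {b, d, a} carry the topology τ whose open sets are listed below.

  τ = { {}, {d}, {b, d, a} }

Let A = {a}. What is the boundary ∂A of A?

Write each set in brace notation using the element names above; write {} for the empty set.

opens ⊆ A: {}; union → int = {}
complement {b, d}; its interior {d}; cl(A) = X∖{d} = {b, a}
boundary = {b, a} ∖ {} = {b, a}

{b, a}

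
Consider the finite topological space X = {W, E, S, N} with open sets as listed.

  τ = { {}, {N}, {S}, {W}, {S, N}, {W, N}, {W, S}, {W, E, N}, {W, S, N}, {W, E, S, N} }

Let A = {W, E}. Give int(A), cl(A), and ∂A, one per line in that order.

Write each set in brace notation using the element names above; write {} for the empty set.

int(A) = {W}
cl(A)  = {W, E}
∂A     = {E}

open subsets of A: {}, {W}; so int(A) = {W}
closure: X∖int(X∖A) = X∖{S, N} = {W, E}
∂A = {W, E} minus {W} = {E}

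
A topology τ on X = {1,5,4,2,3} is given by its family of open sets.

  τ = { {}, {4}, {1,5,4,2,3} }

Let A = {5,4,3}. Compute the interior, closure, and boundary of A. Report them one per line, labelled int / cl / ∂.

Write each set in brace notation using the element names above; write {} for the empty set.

open subsets of A: {}, {4}; so int(A) = {4}
closure: X∖int(X∖A) = X∖{} = {1,5,4,2,3}
∂A = {1,5,4,2,3} minus {4} = {1,5,2,3}

int(A) = {4}
cl(A)  = {1,5,4,2,3}
∂A     = {1,5,2,3}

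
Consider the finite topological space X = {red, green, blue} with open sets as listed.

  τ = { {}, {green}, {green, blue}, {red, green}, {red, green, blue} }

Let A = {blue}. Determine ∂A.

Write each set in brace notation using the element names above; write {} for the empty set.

opens ⊆ A: {}; union → int = {}
complement {red, green}; its interior {red, green}; cl(A) = X∖{red, green} = {blue}
boundary = {blue} ∖ {} = {blue}

{blue}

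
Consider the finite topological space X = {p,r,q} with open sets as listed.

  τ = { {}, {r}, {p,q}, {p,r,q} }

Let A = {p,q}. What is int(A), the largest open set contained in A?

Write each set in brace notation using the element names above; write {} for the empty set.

opens ⊆ A: {}, {p,q}; union → int = {p,q}

{p,q}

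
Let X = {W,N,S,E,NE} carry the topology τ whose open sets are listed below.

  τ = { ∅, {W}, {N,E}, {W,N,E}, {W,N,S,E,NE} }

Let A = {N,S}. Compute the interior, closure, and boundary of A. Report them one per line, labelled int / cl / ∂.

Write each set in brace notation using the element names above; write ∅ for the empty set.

opens ⊆ A: ∅; union → int = ∅
complement {W,E,NE}; its interior {W}; cl(A) = X∖{W} = {N,S,E,NE}
boundary = {N,S,E,NE} ∖ ∅ = {N,S,E,NE}

int(A) = ∅
cl(A)  = {N,S,E,NE}
∂A     = {N,S,E,NE}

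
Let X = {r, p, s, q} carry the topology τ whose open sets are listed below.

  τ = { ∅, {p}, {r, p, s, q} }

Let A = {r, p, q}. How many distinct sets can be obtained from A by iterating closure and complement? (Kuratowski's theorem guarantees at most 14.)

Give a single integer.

closure: X∖int(X∖A) = X∖∅ = {r, p, s, q}
Let k=closure and c=complement:
  1. A     = {r, p, q}
  2. kA    = {r, p, s, q}
  3. cA    = {s}
  4. ckA   = ∅
  5. kcA   = {r, s, q}
  6. ckcA  = {p}
— saturated at 6

6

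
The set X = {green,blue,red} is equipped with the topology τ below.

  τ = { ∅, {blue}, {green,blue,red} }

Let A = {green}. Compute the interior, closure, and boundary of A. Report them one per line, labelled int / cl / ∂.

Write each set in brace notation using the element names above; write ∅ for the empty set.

int(A) = ∅
cl(A)  = {green,red}
∂A     = {green,red}

open subsets of A: ∅; so int(A) = ∅
closure: X∖int(X∖A) = X∖{blue} = {green,red}
∂A = {green,red} minus ∅ = {green,red}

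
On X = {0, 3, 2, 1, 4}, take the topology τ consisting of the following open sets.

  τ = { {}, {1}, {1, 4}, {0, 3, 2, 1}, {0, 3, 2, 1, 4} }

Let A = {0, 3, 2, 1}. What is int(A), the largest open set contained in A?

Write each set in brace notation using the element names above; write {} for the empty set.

{0, 3, 2, 1}

interior: largest open inside A is {0, 3, 2, 1} (from {}, {1}, {0, 3, 2, 1})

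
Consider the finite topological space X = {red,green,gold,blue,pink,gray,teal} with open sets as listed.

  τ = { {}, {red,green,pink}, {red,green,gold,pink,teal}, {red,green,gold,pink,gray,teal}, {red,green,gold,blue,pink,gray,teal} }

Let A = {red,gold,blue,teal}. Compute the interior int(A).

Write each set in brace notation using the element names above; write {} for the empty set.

{}

interior: largest open inside A is {} (from {})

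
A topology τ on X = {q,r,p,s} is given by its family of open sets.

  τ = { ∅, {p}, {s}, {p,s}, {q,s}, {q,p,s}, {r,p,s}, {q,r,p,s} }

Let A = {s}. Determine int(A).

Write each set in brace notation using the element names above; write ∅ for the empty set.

interior: largest open inside A is {s} (from ∅, {s})

{s}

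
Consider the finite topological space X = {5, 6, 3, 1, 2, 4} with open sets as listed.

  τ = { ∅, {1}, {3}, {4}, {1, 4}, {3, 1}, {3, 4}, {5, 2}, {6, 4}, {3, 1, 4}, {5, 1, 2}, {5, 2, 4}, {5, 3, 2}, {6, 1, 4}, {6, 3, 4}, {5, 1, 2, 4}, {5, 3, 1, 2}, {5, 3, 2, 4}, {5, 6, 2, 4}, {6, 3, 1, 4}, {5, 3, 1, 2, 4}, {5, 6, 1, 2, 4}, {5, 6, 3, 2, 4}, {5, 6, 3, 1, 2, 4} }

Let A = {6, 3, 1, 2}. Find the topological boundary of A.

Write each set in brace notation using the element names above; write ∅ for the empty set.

interior: largest open inside A is {3, 1} (from ∅, {1}, {3}, {3, 1})
cl via duality: int({5, 4}) = {4}, so X∖{4} = {5, 6, 3, 1, 2}
cl∖int = {5, 6, 2}

{5, 6, 2}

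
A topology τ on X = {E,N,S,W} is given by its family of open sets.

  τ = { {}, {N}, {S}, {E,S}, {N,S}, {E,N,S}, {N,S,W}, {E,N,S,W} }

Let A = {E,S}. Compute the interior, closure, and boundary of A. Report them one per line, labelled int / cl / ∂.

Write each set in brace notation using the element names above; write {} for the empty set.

int(A) = {E,S}
cl(A)  = {E,S,W}
∂A     = {W}

U open, U⊆A: {}, {S}, {E,S}. int(A) = ⋃ = {E,S}
X∖A={N,W}, int(X∖A)={N}, hence cl(A)={E,S,W}
∂A: remove int from cl → {W}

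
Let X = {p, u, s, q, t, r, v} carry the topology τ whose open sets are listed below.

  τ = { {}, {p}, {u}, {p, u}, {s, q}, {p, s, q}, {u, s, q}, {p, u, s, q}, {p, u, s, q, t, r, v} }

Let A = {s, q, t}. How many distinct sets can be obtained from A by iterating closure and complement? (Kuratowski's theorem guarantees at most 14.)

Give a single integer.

cl via duality: int({p, u, r, v}) = {p, u}, so X∖{p, u} = {s, q, t, r, v}
Write k for closure, c for complement:
  1. A     = {s, q, t}
  2. kA    = {s, q, t, r, v}
  3. cA    = {p, u, r, v}
  4. ckA   = {p, u}
  5. kcA   = {p, u, t, r, v}
  6. ckcA  = {s, q}
applying k or c yields no new set

6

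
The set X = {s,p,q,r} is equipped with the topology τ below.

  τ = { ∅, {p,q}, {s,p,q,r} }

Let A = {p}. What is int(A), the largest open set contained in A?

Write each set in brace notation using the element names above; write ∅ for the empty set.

∅

open subsets of A: ∅; so int(A) = ∅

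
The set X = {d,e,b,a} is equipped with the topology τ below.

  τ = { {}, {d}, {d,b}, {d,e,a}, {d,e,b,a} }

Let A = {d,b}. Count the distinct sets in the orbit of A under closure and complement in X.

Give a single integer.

cl via duality: int({e,a}) = {}, so X∖{} = {d,e,b,a}
Write k for closure, c for complement:
  1. A     = {d,b}
  2. kA    = {d,e,b,a}
  3. cA    = {e,a}
  4. ckA   = {}
applying k or c yields no new set

4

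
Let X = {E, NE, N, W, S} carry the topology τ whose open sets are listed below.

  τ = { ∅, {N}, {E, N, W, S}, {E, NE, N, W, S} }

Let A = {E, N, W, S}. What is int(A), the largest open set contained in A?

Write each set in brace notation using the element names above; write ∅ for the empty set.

{E, N, W, S}

opens ⊆ A: ∅, {N}, {E, N, W, S}; union → int = {E, N, W, S}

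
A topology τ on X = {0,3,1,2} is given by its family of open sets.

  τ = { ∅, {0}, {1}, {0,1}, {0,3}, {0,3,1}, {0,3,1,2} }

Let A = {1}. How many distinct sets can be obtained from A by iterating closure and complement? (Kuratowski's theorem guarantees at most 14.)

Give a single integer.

4

closure: X∖int(X∖A) = X∖{0,3} = {1,2}
Let k=closure and c=complement:
  1. A     = {1}
  2. kA    = {1,2}
  3. cA    = {0,3,2}
  4. ckA   = {0,3}
— saturated at 4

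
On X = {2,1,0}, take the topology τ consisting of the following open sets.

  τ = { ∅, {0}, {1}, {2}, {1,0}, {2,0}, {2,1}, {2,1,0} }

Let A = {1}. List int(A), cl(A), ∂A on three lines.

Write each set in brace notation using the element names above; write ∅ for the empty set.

opens ⊆ A: ∅, {1}; union → int = {1}
complement {2,0}; its interior {2,0}; cl(A) = X∖{2,0} = {1}
boundary = {1} ∖ {1} = ∅

int(A) = {1}
cl(A)  = {1}
∂A     = ∅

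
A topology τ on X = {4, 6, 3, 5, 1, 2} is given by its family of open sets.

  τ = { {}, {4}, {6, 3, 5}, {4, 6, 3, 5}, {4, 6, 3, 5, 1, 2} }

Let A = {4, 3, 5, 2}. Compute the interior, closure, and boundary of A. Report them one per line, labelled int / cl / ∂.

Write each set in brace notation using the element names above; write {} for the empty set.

int(A) = {4}
cl(A)  = {4, 6, 3, 5, 1, 2}
∂A     = {6, 3, 5, 1, 2}

U open, U⊆A: {}, {4}. int(A) = ⋃ = {4}
X∖A={6, 1}, int(X∖A)={}, hence cl(A)={4, 6, 3, 5, 1, 2}
∂A: remove int from cl → {6, 3, 5, 1, 2}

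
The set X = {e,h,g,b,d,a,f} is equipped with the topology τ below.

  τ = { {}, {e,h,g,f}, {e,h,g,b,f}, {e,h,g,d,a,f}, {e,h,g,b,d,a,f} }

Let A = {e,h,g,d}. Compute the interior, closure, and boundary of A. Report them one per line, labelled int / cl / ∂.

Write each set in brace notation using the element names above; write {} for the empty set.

U open, U⊆A: {}. int(A) = ⋃ = {}
X∖A={b,a,f}, int(X∖A)={}, hence cl(A)={e,h,g,b,d,a,f}
∂A: remove int from cl → {e,h,g,b,d,a,f}

int(A) = {}
cl(A)  = {e,h,g,b,d,a,f}
∂A     = {e,h,g,b,d,a,f}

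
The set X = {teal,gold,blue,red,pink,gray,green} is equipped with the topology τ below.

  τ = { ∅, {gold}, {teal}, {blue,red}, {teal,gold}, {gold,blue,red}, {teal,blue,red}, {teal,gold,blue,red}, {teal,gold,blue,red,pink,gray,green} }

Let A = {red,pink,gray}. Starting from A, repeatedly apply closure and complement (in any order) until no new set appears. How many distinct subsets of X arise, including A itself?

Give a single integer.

8

complement {teal,gold,blue,green}; its interior {teal,gold}; cl(A) = X∖{teal,gold} = {blue,red,pink,gray,green}
With k = closure, c = complement:
  1. A     = {red,pink,gray}
  2. kA    = {blue,red,pink,gray,green}
  3. cA    = {teal,gold,blue,green}
  4. ckA   = {teal,gold}
  5. kcA   = {teal,gold,blue,red,pink,gray,green}
  6. kckA  = {teal,gold,pink,gray,green}
  7. ckcA  = ∅
  8. ckckA = {blue,red}
k, c of each give nothing new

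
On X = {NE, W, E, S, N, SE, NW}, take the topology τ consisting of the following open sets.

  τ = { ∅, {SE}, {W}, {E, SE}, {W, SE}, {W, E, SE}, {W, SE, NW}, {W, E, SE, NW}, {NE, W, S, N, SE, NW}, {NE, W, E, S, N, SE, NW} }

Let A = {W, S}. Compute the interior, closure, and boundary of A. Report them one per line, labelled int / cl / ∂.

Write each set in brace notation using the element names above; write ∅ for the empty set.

U open, U⊆A: ∅, {W}. int(A) = ⋃ = {W}
X∖A={NE, E, N, SE, NW}, int(X∖A)={E, SE}, hence cl(A)={NE, W, S, N, NW}
∂A: remove int from cl → {NE, S, N, NW}

int(A) = {W}
cl(A)  = {NE, W, S, N, NW}
∂A     = {NE, S, N, NW}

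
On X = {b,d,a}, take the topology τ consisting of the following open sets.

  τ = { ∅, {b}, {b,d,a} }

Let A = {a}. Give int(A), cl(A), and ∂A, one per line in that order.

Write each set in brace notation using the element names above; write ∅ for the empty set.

U open, U⊆A: ∅. int(A) = ⋃ = ∅
X∖A={b,d}, int(X∖A)={b}, hence cl(A)={d,a}
∂A: remove int from cl → {d,a}

int(A) = ∅
cl(A)  = {d,a}
∂A     = {d,a}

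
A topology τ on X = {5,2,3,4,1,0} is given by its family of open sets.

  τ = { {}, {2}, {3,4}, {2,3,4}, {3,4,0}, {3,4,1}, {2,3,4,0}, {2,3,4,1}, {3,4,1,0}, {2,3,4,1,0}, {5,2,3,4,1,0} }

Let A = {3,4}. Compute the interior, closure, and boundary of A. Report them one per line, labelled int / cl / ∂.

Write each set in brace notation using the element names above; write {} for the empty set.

opens ⊆ A: {}, {3,4}; union → int = {3,4}
complement {5,2,1,0}; its interior {2}; cl(A) = X∖{2} = {5,3,4,1,0}
boundary = {5,3,4,1,0} ∖ {3,4} = {5,1,0}

int(A) = {3,4}
cl(A)  = {5,3,4,1,0}
∂A     = {5,1,0}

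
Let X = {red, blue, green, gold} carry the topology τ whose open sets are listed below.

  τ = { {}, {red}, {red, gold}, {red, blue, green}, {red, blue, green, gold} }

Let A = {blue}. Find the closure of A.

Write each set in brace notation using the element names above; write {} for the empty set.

cl via duality: int({red, green, gold}) = {red, gold}, so X∖{red, gold} = {blue, green}

{blue, green}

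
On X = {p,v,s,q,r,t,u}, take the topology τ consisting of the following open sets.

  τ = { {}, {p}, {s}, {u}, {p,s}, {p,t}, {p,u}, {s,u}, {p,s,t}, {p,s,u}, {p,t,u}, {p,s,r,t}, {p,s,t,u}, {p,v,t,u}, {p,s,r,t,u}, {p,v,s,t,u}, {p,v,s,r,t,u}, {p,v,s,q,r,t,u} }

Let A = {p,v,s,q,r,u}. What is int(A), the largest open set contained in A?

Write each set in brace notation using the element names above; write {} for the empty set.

{p,s,u}

U open, U⊆A: {}, {p}, {u}, {s}, {s,u}, {p,s}, {p,u}, {p,s,u}. int(A) = ⋃ = {p,s,u}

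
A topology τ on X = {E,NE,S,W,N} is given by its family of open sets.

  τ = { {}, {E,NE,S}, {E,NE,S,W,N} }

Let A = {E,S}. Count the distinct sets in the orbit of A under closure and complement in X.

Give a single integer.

X∖A={NE,W,N}, int(X∖A)={}, hence cl(A)={E,NE,S,W,N}
Orbit (k=closure, c=complement):
  1. A     = {E,S}
  2. kA    = {E,NE,S,W,N}
  3. cA    = {NE,W,N}
  4. ckA   = {}
(closed under both — stop)

4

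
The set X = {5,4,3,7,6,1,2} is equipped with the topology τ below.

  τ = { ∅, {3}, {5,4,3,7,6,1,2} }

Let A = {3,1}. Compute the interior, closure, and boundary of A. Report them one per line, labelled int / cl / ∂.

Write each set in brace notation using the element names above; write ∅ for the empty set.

interior: largest open inside A is {3} (from ∅, {3})
cl via duality: int({5,4,7,6,2}) = ∅, so X∖∅ = {5,4,3,7,6,1,2}
cl∖int = {5,4,7,6,1,2}

int(A) = {3}
cl(A)  = {5,4,3,7,6,1,2}
∂A     = {5,4,7,6,1,2}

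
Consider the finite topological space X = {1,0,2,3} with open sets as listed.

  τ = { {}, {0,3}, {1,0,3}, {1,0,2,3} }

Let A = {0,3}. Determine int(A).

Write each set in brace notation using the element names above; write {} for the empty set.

opens ⊆ A: {}, {0,3}; union → int = {0,3}

{0,3}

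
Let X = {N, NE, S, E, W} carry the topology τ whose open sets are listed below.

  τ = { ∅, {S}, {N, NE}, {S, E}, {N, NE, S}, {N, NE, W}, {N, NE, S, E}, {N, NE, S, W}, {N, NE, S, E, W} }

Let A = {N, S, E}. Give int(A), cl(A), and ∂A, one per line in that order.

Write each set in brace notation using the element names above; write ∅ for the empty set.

open subsets of A: ∅, {S}, {S, E}; so int(A) = {S, E}
closure: X∖int(X∖A) = X∖∅ = {N, NE, S, E, W}
∂A = {N, NE, S, E, W} minus {S, E} = {N, NE, W}

int(A) = {S, E}
cl(A)  = {N, NE, S, E, W}
∂A     = {N, NE, W}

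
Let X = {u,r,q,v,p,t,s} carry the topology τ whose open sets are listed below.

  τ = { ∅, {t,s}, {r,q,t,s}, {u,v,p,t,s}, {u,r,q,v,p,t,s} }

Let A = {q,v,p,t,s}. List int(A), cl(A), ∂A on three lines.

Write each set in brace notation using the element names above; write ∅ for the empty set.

int(A) = {t,s}
cl(A)  = {u,r,q,v,p,t,s}
∂A     = {u,r,q,v,p}

interior: largest open inside A is {t,s} (from ∅, {t,s})
cl via duality: int({u,r}) = ∅, so X∖∅ = {u,r,q,v,p,t,s}
cl∖int = {u,r,q,v,p}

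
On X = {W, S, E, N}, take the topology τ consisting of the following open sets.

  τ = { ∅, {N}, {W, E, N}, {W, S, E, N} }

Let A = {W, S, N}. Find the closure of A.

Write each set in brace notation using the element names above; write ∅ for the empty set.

{W, S, E, N}

complement {E}; its interior ∅; cl(A) = X∖∅ = {W, S, E, N}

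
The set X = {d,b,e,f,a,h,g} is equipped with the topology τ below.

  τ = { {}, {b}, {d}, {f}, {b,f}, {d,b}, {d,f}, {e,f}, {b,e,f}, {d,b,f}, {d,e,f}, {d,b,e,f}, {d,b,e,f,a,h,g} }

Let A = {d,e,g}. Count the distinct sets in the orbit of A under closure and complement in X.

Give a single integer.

8

closure: X∖int(X∖A) = X∖{b,f} = {d,e,a,h,g}
Let k=closure and c=complement:
  1. A     = {d,e,g}
  2. kA    = {d,e,a,h,g}
  3. cA    = {b,f,a,h}
  4. ckA   = {b,f}
  5. kcA   = {b,e,f,a,h,g}
  6. ckcA  = {d}
  7. kckcA = {d,a,h,g}
  8. ckckcA = {b,e,f}
— saturated at 8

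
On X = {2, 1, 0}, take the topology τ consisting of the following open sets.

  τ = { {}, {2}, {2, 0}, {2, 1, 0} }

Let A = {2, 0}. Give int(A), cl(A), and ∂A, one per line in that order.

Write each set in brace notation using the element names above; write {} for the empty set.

interior: largest open inside A is {2, 0} (from {}, {2}, {2, 0})
cl via duality: int({1}) = {}, so X∖{} = {2, 1, 0}
cl∖int = {1}

int(A) = {2, 0}
cl(A)  = {2, 1, 0}
∂A     = {1}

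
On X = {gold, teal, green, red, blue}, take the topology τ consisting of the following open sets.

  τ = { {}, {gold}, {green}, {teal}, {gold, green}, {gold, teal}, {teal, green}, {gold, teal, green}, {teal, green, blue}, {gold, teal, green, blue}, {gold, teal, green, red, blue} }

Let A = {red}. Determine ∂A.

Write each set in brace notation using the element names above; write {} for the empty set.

open subsets of A: {}; so int(A) = {}
closure: X∖int(X∖A) = X∖{gold, teal, green, blue} = {red}
∂A = {red} minus {} = {red}

{red}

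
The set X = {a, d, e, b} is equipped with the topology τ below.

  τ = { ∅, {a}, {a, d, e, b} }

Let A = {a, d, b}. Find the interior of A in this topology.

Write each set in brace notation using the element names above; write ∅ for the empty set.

{a}

opens ⊆ A: ∅, {a}; union → int = {a}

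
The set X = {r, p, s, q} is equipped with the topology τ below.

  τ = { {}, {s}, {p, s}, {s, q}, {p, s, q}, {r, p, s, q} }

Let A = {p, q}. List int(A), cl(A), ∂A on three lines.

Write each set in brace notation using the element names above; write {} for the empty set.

int(A) = {}
cl(A)  = {r, p, q}
∂A     = {r, p, q}

U open, U⊆A: {}. int(A) = ⋃ = {}
X∖A={r, s}, int(X∖A)={s}, hence cl(A)={r, p, q}
∂A: remove int from cl → {r, p, q}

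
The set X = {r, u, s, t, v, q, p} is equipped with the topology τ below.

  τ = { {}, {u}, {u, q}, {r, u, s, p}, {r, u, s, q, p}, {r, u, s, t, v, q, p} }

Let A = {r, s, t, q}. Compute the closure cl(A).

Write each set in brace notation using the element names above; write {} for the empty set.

complement {u, v, p}; its interior {u}; cl(A) = X∖{u} = {r, s, t, v, q, p}

{r, s, t, v, q, p}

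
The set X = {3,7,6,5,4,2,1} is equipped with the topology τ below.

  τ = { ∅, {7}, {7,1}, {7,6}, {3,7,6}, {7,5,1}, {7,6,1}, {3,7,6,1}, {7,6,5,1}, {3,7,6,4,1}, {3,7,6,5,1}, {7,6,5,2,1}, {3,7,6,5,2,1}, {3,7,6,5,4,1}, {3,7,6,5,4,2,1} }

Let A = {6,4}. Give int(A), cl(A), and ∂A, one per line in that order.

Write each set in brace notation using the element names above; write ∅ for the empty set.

opens ⊆ A: ∅; union → int = ∅
complement {3,7,5,2,1}; its interior {7,5,1}; cl(A) = X∖{7,5,1} = {3,6,4,2}
boundary = {3,6,4,2} ∖ ∅ = {3,6,4,2}

int(A) = ∅
cl(A)  = {3,6,4,2}
∂A     = {3,6,4,2}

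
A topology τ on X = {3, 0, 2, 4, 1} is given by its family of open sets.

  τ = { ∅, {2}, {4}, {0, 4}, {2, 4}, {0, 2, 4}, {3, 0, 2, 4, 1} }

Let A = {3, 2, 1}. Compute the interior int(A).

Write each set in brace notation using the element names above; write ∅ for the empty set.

interior: largest open inside A is {2} (from ∅, {2})

{2}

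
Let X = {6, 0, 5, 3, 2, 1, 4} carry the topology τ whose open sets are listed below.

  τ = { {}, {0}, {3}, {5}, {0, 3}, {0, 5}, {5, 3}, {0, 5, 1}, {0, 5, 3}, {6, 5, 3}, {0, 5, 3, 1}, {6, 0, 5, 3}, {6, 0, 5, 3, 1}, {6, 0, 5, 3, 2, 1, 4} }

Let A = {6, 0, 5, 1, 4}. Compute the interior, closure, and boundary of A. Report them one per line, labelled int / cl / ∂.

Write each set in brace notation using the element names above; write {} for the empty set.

opens ⊆ A: {}, {0}, {5}, {0, 5}, {0, 5, 1}; union → int = {0, 5, 1}
complement {3, 2}; its interior {3}; cl(A) = X∖{3} = {6, 0, 5, 2, 1, 4}
boundary = {6, 0, 5, 2, 1, 4} ∖ {0, 5, 1} = {6, 2, 4}

int(A) = {0, 5, 1}
cl(A)  = {6, 0, 5, 2, 1, 4}
∂A     = {6, 2, 4}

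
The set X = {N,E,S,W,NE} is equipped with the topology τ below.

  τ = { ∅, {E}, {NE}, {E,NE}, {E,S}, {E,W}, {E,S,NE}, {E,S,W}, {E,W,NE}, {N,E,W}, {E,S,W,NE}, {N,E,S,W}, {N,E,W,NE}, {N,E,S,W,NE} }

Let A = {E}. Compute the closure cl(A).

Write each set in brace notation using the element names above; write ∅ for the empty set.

closure: X∖int(X∖A) = X∖{NE} = {N,E,S,W}

{N,E,S,W}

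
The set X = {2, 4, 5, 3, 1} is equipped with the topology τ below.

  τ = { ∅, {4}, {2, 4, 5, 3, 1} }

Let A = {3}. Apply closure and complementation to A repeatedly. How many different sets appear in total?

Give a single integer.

closure: X∖int(X∖A) = X∖{4} = {2, 5, 3, 1}
Let k=closure and c=complement:
  1. A     = {3}
  2. kA    = {2, 5, 3, 1}
  3. cA    = {2, 4, 5, 1}
  4. ckA   = {4}
  5. kcA   = {2, 4, 5, 3, 1}
  6. ckcA  = ∅
— saturated at 6

6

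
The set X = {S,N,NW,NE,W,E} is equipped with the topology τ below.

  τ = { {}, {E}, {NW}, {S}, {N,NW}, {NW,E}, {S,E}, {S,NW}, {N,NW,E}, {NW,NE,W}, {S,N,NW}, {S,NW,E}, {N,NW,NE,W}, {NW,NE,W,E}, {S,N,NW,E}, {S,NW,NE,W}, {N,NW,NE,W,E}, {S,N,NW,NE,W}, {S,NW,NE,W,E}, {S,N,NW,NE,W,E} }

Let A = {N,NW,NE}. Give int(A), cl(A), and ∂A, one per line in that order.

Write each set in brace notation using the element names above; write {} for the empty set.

interior: largest open inside A is {N,NW} (from {}, {NW}, {N,NW})
cl via duality: int({S,W,E}) = {S,E}, so X∖{S,E} = {N,NW,NE,W}
cl∖int = {NE,W}

int(A) = {N,NW}
cl(A)  = {N,NW,NE,W}
∂A     = {NE,W}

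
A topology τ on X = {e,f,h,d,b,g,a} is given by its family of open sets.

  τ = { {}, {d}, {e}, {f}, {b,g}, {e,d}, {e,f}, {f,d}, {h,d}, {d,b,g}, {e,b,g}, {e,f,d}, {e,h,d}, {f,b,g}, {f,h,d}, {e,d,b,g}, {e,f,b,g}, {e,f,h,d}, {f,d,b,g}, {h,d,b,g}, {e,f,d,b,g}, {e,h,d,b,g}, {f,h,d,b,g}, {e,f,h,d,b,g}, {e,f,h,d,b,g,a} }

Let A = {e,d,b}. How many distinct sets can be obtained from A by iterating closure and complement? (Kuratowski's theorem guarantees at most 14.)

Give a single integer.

12

closure: X∖int(X∖A) = X∖{f} = {e,h,d,b,g,a}
Let k=closure and c=complement:
  1. A     = {e,d,b}
  2. kA    = {e,h,d,b,g,a}
  3. cA    = {f,h,g,a}
  4. ckA   = {f}
  5. kcA   = {f,h,b,g,a}
  6. kckA  = {f,a}
  7. ckcA  = {e,d}
  8. ckckA = {e,h,d,b,g}
  9. kckcA = {e,h,d,a}
  10. ckckcA = {f,b,g}
  11. kckckcA = {f,b,g,a}
  12. ckckckcA = {e,h,d}
— saturated at 12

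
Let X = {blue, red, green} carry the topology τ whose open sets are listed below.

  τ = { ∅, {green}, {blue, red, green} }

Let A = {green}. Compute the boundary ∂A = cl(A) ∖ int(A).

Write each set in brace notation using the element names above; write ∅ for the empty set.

{blue, red}

U open, U⊆A: ∅, {green}. int(A) = ⋃ = {green}
X∖A={blue, red}, int(X∖A)=∅, hence cl(A)={blue, red, green}
∂A: remove int from cl → {blue, red}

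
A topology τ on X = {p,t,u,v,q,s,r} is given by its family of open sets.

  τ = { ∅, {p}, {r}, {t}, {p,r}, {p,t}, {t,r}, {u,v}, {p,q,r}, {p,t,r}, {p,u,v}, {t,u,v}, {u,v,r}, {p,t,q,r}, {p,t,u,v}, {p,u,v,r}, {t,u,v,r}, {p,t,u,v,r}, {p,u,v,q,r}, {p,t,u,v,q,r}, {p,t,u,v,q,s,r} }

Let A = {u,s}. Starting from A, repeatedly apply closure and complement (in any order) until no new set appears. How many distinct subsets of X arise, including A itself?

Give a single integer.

8

X∖A={p,t,v,q,r}, int(X∖A)={p,t,q,r}, hence cl(A)={u,v,s}
Orbit (k=closure, c=complement):
  1. A     = {u,s}
  2. kA    = {u,v,s}
  3. cA    = {p,t,v,q,r}
  4. ckA   = {p,t,q,r}
  5. kcA   = {p,t,u,v,q,s,r}
  6. kckA  = {p,t,q,s,r}
  7. ckcA  = ∅
  8. ckckA = {u,v}
(closed under both — stop)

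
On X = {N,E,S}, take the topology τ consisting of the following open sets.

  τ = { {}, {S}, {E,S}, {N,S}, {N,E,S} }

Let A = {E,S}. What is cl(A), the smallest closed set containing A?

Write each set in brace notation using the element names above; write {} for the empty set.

complement {N}; its interior {}; cl(A) = X∖{} = {N,E,S}

{N,E,S}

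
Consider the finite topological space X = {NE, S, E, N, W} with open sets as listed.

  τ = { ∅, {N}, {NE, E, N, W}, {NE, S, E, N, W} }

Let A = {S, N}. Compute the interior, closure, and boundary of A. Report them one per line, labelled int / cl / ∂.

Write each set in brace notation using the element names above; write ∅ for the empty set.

int(A) = {N}
cl(A)  = {NE, S, E, N, W}
∂A     = {NE, S, E, W}

U open, U⊆A: ∅, {N}. int(A) = ⋃ = {N}
X∖A={NE, E, W}, int(X∖A)=∅, hence cl(A)={NE, S, E, N, W}
∂A: remove int from cl → {NE, S, E, W}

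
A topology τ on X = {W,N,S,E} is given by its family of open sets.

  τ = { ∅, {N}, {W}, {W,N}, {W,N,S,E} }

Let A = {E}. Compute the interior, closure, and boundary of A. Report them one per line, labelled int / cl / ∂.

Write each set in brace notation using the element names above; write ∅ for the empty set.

int(A) = ∅
cl(A)  = {S,E}
∂A     = {S,E}

opens ⊆ A: ∅; union → int = ∅
complement {W,N,S}; its interior {W,N}; cl(A) = X∖{W,N} = {S,E}
boundary = {S,E} ∖ ∅ = {S,E}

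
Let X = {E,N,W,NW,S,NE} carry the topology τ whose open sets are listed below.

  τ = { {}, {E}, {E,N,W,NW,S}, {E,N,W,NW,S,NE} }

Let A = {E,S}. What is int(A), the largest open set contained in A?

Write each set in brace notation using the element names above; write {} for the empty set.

interior: largest open inside A is {E} (from {}, {E})

{E}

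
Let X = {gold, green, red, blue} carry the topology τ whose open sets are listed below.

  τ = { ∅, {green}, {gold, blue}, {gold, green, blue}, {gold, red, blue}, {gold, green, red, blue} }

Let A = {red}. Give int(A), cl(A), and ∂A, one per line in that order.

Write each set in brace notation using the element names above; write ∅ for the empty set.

int(A) = ∅
cl(A)  = {red}
∂A     = {red}

interior: largest open inside A is ∅ (from ∅)
cl via duality: int({gold, green, blue}) = {gold, green, blue}, so X∖{gold, green, blue} = {red}
cl∖int = {red}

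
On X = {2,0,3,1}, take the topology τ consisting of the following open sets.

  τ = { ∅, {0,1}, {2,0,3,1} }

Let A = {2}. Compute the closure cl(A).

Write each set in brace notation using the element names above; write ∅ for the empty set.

{2,3}

X∖A={0,3,1}, int(X∖A)={0,1}, hence cl(A)={2,3}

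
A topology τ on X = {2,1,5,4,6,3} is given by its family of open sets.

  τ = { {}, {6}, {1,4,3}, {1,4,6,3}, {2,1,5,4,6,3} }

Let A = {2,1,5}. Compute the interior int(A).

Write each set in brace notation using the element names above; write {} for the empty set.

{}

opens ⊆ A: {}; union → int = {}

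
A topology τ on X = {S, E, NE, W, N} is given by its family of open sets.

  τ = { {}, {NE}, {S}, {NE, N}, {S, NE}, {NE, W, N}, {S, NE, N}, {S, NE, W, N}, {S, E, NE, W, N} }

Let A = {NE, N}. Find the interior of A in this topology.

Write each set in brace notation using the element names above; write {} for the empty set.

U open, U⊆A: {}, {NE}, {NE, N}. int(A) = ⋃ = {NE, N}

{NE, N}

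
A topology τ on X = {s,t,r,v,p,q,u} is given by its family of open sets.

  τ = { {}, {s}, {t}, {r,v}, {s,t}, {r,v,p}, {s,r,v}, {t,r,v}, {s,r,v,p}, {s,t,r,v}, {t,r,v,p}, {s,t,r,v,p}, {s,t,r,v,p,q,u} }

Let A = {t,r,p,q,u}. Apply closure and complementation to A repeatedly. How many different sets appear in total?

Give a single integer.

10

closure: X∖int(X∖A) = X∖{s} = {t,r,v,p,q,u}
Let k=closure and c=complement:
  1. A     = {t,r,p,q,u}
  2. kA    = {t,r,v,p,q,u}
  3. cA    = {s,v}
  4. ckA   = {s}
  5. kcA   = {s,r,v,p,q,u}
  6. kckA  = {s,q,u}
  7. ckcA  = {t}
  8. ckckA = {t,r,v,p}
  9. kckcA = {t,q,u}
  10. ckckcA = {s,r,v,p}
— saturated at 10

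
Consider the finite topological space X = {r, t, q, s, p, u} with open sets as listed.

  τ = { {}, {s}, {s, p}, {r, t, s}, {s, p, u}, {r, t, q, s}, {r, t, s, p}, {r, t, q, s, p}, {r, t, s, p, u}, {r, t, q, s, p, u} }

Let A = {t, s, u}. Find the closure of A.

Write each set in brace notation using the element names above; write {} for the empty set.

{r, t, q, s, p, u}

X∖A={r, q, p}, int(X∖A)={}, hence cl(A)={r, t, q, s, p, u}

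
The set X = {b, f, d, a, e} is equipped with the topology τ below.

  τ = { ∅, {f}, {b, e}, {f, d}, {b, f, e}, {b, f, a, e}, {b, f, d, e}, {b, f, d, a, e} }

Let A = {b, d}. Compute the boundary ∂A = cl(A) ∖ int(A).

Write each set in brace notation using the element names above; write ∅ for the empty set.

interior: largest open inside A is ∅ (from ∅)
cl via duality: int({f, a, e}) = {f}, so X∖{f} = {b, d, a, e}
cl∖int = {b, d, a, e}

{b, d, a, e}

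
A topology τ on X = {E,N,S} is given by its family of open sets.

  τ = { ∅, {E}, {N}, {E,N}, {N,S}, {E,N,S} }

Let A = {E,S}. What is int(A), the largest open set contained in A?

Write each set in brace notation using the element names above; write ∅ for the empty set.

U open, U⊆A: ∅, {E}. int(A) = ⋃ = {E}

{E}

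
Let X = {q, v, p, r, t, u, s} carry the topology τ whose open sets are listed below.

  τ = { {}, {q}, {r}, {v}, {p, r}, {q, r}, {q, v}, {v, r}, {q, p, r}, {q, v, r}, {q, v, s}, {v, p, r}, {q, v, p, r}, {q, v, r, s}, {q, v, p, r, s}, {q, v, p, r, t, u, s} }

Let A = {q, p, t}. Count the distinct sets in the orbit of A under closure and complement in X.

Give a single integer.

X∖A={v, r, u, s}, int(X∖A)={v, r}, hence cl(A)={q, p, t, u, s}
Orbit (k=closure, c=complement):
  1. A     = {q, p, t}
  2. kA    = {q, p, t, u, s}
  3. cA    = {v, r, u, s}
  4. ckA   = {v, r}
  5. kcA   = {v, p, r, t, u, s}
  6. ckcA  = {q}
  7. kckcA = {q, t, u, s}
  8. ckckcA = {v, p, r}
(closed under both — stop)

8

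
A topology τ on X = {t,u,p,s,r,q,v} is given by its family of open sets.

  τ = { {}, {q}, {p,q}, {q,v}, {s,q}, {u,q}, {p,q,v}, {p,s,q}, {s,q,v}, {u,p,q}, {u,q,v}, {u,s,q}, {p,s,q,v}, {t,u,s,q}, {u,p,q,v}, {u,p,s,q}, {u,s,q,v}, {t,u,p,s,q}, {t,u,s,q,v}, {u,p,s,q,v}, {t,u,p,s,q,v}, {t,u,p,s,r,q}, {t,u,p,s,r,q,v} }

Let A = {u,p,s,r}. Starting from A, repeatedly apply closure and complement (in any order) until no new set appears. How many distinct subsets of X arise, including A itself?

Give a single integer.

6

closure: X∖int(X∖A) = X∖{q,v} = {t,u,p,s,r}
Let k=closure and c=complement:
  1. A     = {u,p,s,r}
  2. kA    = {t,u,p,s,r}
  3. cA    = {t,q,v}
  4. ckA   = {q,v}
  5. kcA   = {t,u,p,s,r,q,v}
  6. ckcA  = {}
— saturated at 6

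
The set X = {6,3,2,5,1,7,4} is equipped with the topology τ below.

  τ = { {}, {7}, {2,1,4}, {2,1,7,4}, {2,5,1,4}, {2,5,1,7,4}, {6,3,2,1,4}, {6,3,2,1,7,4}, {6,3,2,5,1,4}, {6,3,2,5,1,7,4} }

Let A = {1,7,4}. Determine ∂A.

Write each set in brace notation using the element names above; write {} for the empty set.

{6,3,2,5,1,4}

U open, U⊆A: {}, {7}. int(A) = ⋃ = {7}
X∖A={6,3,2,5}, int(X∖A)={}, hence cl(A)={6,3,2,5,1,7,4}
∂A: remove int from cl → {6,3,2,5,1,4}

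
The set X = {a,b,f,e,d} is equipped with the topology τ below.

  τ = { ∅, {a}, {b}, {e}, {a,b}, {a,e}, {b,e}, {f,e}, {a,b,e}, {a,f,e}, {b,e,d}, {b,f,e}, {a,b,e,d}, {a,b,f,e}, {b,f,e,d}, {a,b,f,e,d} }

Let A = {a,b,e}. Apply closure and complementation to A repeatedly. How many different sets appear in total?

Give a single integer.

4

closure: X∖int(X∖A) = X∖∅ = {a,b,f,e,d}
Let k=closure and c=complement:
  1. A     = {a,b,e}
  2. kA    = {a,b,f,e,d}
  3. cA    = {f,d}
  4. ckA   = ∅
— saturated at 4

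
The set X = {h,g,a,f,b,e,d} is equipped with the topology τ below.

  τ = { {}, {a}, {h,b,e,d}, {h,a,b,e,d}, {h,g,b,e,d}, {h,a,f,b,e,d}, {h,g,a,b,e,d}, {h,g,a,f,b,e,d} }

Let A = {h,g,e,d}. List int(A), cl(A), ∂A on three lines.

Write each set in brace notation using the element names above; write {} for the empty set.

int(A) = {}
cl(A)  = {h,g,f,b,e,d}
∂A     = {h,g,f,b,e,d}

open subsets of A: {}; so int(A) = {}
closure: X∖int(X∖A) = X∖{a} = {h,g,f,b,e,d}
∂A = {h,g,f,b,e,d} minus {} = {h,g,f,b,e,d}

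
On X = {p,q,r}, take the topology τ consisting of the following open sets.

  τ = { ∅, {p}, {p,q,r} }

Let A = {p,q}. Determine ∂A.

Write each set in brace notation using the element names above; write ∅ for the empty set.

{q,r}

interior: largest open inside A is {p} (from ∅, {p})
cl via duality: int({r}) = ∅, so X∖∅ = {p,q,r}
cl∖int = {q,r}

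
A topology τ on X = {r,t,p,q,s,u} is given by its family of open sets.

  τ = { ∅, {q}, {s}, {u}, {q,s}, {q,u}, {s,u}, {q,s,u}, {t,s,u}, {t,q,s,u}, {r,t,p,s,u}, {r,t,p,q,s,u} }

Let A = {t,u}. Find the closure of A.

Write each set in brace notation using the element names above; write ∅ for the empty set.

closure: X∖int(X∖A) = X∖{q,s} = {r,t,p,u}

{r,t,p,u}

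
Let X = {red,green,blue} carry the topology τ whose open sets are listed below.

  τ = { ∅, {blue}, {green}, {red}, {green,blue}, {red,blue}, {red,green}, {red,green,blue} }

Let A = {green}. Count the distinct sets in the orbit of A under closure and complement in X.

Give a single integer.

2

complement {red,blue}; its interior {red,blue}; cl(A) = X∖{red,blue} = {green}
With k = closure, c = complement:
  1. A     = {green}
  2. cA    = {red,blue}
k, c of each give nothing new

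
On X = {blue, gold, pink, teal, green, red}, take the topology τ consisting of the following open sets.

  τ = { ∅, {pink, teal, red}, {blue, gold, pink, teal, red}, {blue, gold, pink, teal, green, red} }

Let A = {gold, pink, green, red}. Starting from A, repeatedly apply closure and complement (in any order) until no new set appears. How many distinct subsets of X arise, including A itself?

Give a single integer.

complement {blue, teal}; its interior ∅; cl(A) = X∖∅ = {blue, gold, pink, teal, green, red}
With k = closure, c = complement:
  1. A     = {gold, pink, green, red}
  2. kA    = {blue, gold, pink, teal, green, red}
  3. cA    = {blue, teal}
  4. ckA   = ∅
k, c of each give nothing new

4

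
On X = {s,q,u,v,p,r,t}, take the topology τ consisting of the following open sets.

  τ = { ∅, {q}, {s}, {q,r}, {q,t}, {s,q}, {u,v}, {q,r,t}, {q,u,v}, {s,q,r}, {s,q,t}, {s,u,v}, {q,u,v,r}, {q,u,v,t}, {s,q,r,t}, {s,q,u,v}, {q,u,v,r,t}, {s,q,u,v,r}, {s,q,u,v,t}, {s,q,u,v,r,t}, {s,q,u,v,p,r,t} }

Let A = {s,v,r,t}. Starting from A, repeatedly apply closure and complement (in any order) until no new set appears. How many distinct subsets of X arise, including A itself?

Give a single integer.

12

X∖A={q,u,p}, int(X∖A)={q}, hence cl(A)={s,u,v,p,r,t}
Orbit (k=closure, c=complement):
  1. A     = {s,v,r,t}
  2. kA    = {s,u,v,p,r,t}
  3. cA    = {q,u,p}
  4. ckA   = {q}
  5. kcA   = {q,u,v,p,r,t}
  6. kckA  = {q,p,r,t}
  7. ckcA  = {s}
  8. ckckA = {s,u,v}
  9. kckcA = {s,p}
  10. kckckA = {s,u,v,p}
  11. ckckcA = {q,u,v,r,t}
  12. ckckckA = {q,r,t}
(closed under both — stop)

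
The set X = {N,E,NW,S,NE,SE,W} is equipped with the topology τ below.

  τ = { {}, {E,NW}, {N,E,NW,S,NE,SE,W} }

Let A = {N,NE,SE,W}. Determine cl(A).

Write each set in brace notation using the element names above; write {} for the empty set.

X∖A={E,NW,S}, int(X∖A)={E,NW}, hence cl(A)={N,S,NE,SE,W}

{N,S,NE,SE,W}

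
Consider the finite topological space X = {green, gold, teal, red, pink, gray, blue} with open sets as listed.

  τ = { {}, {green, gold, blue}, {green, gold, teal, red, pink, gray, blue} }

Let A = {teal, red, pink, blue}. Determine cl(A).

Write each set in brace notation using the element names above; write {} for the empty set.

{green, gold, teal, red, pink, gray, blue}

X∖A={green, gold, gray}, int(X∖A)={}, hence cl(A)={green, gold, teal, red, pink, gray, blue}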